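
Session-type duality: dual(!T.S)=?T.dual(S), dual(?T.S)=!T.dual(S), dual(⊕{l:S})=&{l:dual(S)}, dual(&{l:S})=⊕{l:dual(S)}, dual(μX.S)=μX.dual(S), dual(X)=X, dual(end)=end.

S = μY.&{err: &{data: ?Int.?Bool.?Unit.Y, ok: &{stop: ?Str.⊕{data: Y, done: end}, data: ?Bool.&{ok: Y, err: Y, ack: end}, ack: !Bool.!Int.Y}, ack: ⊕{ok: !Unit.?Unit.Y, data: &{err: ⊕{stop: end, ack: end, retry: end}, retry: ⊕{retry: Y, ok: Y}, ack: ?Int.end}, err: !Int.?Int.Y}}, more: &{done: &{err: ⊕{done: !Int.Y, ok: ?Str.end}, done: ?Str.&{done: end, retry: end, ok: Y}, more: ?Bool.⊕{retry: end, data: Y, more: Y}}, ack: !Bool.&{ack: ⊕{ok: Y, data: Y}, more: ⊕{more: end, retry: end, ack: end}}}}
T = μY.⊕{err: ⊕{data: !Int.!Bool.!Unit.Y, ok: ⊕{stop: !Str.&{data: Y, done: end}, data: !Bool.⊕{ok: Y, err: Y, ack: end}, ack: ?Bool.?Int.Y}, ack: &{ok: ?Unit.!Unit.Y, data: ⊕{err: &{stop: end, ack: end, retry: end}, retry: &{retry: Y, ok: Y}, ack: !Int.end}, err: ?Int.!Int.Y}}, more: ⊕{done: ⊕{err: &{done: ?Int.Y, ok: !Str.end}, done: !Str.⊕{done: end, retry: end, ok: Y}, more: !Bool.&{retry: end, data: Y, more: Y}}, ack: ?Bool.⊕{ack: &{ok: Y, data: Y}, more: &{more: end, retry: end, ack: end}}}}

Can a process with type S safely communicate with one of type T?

YES

μY | μY  match (μ self-dual)
  &{err,more} | ⊕{err,more}  match label sets agree
    case err:
      &{data,ok,ack} | ⊕{data,ok,ack}  match label sets agree
        case data:
          ?Int | !Int  match
            ?Bool | !Bool  match
              ?Unit | !Unit  match
                Y | Y  match
        case ok:
          &{stop,data,ack} | ⊕{stop,data,ack}  match label sets agree
            case stop:
              ?Str | !Str  match
                ⊕{data,done} | &{data,done}  match label sets agree
                  case data:
                    Y | Y  match
                  case done:
                    end | end  match
            case data:
              ?Bool | !Bool  match
                &{ok,err,ack} | ⊕{ok,err,ack}  match label sets agree
                  case ok:
                    Y | Y  match
                  case err:
                    Y | Y  match
                  case ack:
                    end | end  match
            case ack:
              !Bool | ?Bool  match
                !Int | ?Int  match
                  Y | Y  match
        case ack:
          ⊕{ok,data,err} | &{ok,data,err}  match label sets agree
            case ok:
              !Unit | ?Unit  match
                ?Unit | !Unit  match
                  Y | Y  match
            case data:
              &{err,retry,ack} | ⊕{err,retry,ack}  match label sets agree
                case err:
                  ⊕{stop,ack,retry} | &{stop,ack,retry}  match label sets agree
                    case stop:
                      end | end  match
                    case ack:
                      end | end  match
                    case retry:
                      end | end  match
                case retry:
                  ⊕{retry,ok} | &{retry,ok}  match label sets agree
                    case retry:
                      Y | Y  match
                    case ok:
                      Y | Y  match
                case ack:
                  ?Int | !Int  match
                    end | end  match
            case err:
              !Int | ?Int  match
                ?Int | !Int  match
                  Y | Y  match
    case more:
      &{done,ack} | ⊕{done,ack}  match label sets agree
        case done:
          &{err,done,more} | ⊕{err,done,more}  match label sets agree
            case err:
              ⊕{done,ok} | &{done,ok}  match label sets agree
                case done:
                  !Int | ?Int  match
                    Y | Y  match
                case ok:
                  ?Str | !Str  match
                    end | end  match
            case done:
              ?Str | !Str  match
                &{done,retry,ok} | ⊕{done,retry,ok}  match label sets agree
                  case done:
                    end | end  match
                  case retry:
                    end | end  match
                  case ok:
                    Y | Y  match
            case more:
              ?Bool | !Bool  match
                ⊕{retry,data,more} | &{retry,data,more}  match label sets agree
                  case retry:
                    end | end  match
                  case data:
                    Y | Y  match
                  case more:
                    Y | Y  match
        case ack:
          !Bool | ?Bool  match
            &{ack,more} | ⊕{ack,more}  match label sets agree
              case ack:
                ⊕{ok,data} | &{ok,data}  match label sets agree
                  case ok:
                    Y | Y  match
                  case data:
                    Y | Y  match
              case more:
                ⊕{more,retry,ack} | &{more,retry,ack}  match label sets agree
                  case more:
                    end | end  match
                  case retry:
                    end | end  match
                  case ack:
                    end | end  match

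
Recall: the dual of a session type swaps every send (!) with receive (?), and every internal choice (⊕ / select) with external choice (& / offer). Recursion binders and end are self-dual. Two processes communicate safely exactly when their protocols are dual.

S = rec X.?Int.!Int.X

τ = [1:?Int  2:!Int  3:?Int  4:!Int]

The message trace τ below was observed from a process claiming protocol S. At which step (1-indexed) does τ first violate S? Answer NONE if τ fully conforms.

[1] ?Int  match  state: !Int.rec X.…
[2] !Int  match  state: rec X.…
[3] ?Int  match  state: !Int.rec X.…
[4] !Int  match  state: rec X.…
all 4 steps conform

NONE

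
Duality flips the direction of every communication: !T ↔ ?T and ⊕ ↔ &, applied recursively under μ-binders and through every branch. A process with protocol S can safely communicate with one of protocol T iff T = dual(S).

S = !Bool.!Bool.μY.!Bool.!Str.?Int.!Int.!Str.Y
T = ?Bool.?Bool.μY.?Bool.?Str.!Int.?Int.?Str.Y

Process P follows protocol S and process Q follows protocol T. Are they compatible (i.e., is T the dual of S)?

!Bool | ?Bool  ✓
  !Bool | ?Bool  ✓
    μY | μY  ✓ (μ self-dual)
      !Bool | ?Bool  ✓
        !Str | ?Str  ✓
          ?Int | !Int  ✓
            !Int | ?Int  ✓
              !Str | ?Str  ✓
                Y | Y  ✓

YES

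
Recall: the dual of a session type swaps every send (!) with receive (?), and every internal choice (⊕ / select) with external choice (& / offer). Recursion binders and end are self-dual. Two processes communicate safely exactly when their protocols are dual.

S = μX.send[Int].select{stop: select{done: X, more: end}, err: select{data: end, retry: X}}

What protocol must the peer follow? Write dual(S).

μX.recv[Int].offer{stop: offer{done: X, more: end}, err: offer{data: end, retry: X}}

μX ↦ μX  (rec unchanged)
  send[Int] ↦ recv[Int]
    select{stop,err} ↦ offer{stop,err}  (select→offer)
      case stop:
        select{done,more} ↦ offer{done,more}  (select→offer)
          case done:
            X ↦ X
          case more:
            end ↦ end
      case err:
        select{data,retry} ↦ offer{data,retry}  (select→offer)
          case data:
            end ↦ end
          case retry:
            X ↦ X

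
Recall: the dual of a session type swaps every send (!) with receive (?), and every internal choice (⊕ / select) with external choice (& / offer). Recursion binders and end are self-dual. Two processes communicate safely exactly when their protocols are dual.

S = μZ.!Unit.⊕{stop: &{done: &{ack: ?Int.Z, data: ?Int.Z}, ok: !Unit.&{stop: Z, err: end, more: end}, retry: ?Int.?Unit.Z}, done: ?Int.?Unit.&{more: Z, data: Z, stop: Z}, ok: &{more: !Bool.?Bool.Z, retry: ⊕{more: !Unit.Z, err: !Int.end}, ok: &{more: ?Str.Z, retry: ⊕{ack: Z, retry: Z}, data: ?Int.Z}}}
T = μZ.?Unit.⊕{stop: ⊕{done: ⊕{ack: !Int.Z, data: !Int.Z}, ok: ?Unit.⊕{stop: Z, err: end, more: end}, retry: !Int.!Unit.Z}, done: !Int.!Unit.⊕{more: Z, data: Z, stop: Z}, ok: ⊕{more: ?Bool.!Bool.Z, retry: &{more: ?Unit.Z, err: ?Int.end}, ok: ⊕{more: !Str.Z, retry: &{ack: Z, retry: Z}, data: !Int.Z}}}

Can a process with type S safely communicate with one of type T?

NO

μZ | μZ  ✓ (rec unchanged)
  !Unit | ?Unit  ✓
    ⊕{stop,done,ok} | ⊕{stop,done,ok}  ✗ choice polarity not flipped — not dual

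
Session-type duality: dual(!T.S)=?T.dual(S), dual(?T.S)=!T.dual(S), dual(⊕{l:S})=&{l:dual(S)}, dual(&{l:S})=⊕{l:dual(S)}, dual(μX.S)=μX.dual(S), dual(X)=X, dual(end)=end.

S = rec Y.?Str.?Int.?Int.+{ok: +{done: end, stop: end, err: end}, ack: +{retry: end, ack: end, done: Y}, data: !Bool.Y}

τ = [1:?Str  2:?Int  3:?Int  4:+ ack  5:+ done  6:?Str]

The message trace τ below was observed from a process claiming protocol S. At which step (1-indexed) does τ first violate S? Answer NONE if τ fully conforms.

step 1: ?Str  ✓  now at ?Int.?Int.+{ok: +{done: end, stop: end, err: end}, ack: +{retry: end, ack: end, done: rec Y.…}, data: !Bool.rec Y.…}
step 2: ?Int  ✓  now at ?Int.+{ok: +{done: end, stop: end, err: end}, ack: +{retry: end, ack: end, done: rec Y.…}, data: !Bool.rec Y.…}
step 3: ?Int  ✓  now at +{ok: +{done: end, stop: end, err: end}, ack: +{retry: end, ack: end, done: rec Y.…}, data: !Bool.rec Y.…}
step 4: + ack  ✓  now at +{retry: end, ack: end, done: rec Y.…}
step 5: + done  ✓  now at rec Y.…
step 6: ?Str  ✓  now at ?Int.?Int.+{ok: +{done: end, stop: end, err: end}, ack: +{retry: end, ack: end, done: rec Y.…}, data: !Bool.rec Y.…}
trace exhausted — no violation

NONE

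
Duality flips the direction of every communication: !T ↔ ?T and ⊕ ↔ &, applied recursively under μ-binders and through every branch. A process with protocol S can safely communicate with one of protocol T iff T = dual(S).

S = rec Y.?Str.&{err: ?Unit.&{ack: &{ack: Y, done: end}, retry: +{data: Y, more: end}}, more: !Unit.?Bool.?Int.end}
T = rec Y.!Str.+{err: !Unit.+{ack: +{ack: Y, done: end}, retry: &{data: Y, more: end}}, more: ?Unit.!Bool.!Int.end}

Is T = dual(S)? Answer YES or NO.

rec Y | rec Y  ok (rec unchanged)
  ?Str | !Str  ok
    &{err,more} | +{err,more}  ok same labels
      [err]
        ?Unit | !Unit  ok
          &{ack,retry} | +{ack,retry}  ok same labels
            [ack]
              &{ack,done} | +{ack,done}  ok same labels
                [ack]
                  Y | Y  ok
                [done]
                  end | end  ok
            [retry]
              +{data,more} | &{data,more}  ok same labels
                [data]
                  Y | Y  ok
                [more]
                  end | end  ok
      [more]
        !Unit | ?Unit  ok
          ?Bool | !Bool  ok
            ?Int | !Int  ok
              end | end  ok

YES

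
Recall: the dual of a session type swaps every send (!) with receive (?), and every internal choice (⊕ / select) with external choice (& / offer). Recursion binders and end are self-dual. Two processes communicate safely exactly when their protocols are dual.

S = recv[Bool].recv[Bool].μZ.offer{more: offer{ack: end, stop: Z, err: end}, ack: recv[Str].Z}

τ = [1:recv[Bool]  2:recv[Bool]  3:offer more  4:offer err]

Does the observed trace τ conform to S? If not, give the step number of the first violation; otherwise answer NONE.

@1 recv[Bool]  match  state: recv[Bool].μZ.…
@2 recv[Bool]  match  state: μZ.…
@3 offer more  match  state: offer{ack: end, stop: μZ.…, err: end}
@4 offer err  match  state: end
trace exhausted — no violation

NONE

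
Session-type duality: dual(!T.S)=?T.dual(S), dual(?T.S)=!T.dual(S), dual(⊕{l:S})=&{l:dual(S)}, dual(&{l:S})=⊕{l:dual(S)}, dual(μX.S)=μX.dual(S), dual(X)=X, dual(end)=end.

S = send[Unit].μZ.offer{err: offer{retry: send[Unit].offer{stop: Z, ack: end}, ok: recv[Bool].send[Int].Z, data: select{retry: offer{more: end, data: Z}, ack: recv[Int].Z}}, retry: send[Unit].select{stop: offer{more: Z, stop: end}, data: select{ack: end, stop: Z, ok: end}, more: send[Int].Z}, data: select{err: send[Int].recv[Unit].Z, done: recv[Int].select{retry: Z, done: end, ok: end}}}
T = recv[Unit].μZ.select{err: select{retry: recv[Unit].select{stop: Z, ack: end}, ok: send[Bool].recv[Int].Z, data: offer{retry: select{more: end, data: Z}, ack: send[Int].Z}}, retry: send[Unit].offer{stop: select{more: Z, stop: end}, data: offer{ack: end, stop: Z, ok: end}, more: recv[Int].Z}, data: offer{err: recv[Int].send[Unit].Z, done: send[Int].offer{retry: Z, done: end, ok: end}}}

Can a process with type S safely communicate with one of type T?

NO

send[Unit] | recv[Unit]  ok
  μZ | μZ  ok (binder kept)
    offer{err,retry,data} | select{err,retry,data}  ok label sets agree
      • err:
        offer{retry,ok,data} | select{retry,ok,data}  ok label sets agree
          • retry:
            send[Unit] | recv[Unit]  ok
              offer{stop,ack} | select{stop,ack}  ok label sets agree
                • stop:
                  Z | Z  ok
                • ack:
                  end | end  ok
          • ok:
            recv[Bool] | send[Bool]  ok
              send[Int] | recv[Int]  ok
                Z | Z  ok
          • data:
            select{retry,ack} | offer{retry,ack}  ok label sets agree
              • retry:
                offer{more,data} | select{more,data}  ok label sets agree
                  • more:
                    end | end  ok
                  • data:
                    Z | Z  ok
              • ack:
                recv[Int] | send[Int]  ok
                  Z | Z  ok
      • retry:
        send[Unit] | send[Unit]  ✗ same direction on both sides — not dual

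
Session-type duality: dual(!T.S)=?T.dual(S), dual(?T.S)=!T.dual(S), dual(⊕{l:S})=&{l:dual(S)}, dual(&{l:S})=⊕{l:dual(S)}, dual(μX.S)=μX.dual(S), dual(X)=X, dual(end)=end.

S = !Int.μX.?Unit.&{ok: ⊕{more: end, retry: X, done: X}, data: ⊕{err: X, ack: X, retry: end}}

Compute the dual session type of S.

?Int.μX.!Unit.⊕{ok: &{more: end, retry: X, done: X}, data: &{err: X, ack: X, retry: end}}

!Int ↦ ?Int
  μX ↦ μX  (rec unchanged)
    ?Unit ↦ !Unit
      &{ok,data} ↦ ⊕{ok,data}  (&→⊕)
        case ok:
          ⊕{more,retry,done} ↦ &{more,retry,done}  (⊕→&)
            case more:
              dual(end) = end
            case retry:
              dual(X) = X
            case done:
              dual(X) = X
        case data:
          ⊕{err,ack,retry} ↦ &{err,ack,retry}  (⊕→&)
            case err:
              dual(X) = X
            case ack:
              dual(X) = X
            case retry:
              dual(end) = end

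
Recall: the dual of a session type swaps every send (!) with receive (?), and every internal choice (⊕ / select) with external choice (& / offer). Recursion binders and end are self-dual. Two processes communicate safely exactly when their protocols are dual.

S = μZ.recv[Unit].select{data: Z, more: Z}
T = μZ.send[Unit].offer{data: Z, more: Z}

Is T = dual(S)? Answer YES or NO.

μZ vs μZ  ✓ (μ self-dual)
  recv[Unit] vs send[Unit]  ✓
    select{data,more} vs offer{data,more}  ✓ label sets agree
      case data:
        Z vs Z  ✓
      case more:
        Z vs Z  ✓

YES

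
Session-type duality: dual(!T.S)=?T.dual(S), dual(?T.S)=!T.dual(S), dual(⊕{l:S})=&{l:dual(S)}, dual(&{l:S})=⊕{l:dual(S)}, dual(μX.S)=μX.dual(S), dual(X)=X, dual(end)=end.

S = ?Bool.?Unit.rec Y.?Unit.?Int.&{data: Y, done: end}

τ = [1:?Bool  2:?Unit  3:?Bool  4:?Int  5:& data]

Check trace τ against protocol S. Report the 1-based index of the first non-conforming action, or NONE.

[1] ?Bool  ok  residual = ?Unit.rec Y.…
[2] ?Unit  ok  residual = rec Y.…
[3] got ?Bool, protocol expects ?Unit  ✗

3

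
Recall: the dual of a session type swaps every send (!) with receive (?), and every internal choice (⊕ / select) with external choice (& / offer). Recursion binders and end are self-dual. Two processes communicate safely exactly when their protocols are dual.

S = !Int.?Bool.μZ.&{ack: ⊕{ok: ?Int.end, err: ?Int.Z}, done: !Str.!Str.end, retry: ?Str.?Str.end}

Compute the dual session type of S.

?Int.!Bool.μZ.⊕{ack: &{ok: !Int.end, err: !Int.Z}, done: ?Str.?Str.end, retry: !Str.!Str.end}

!Int ↦ ?Int
  ?Bool ↦ !Bool
    μZ ↦ μZ  (μ self-dual)
      &{ack,done,retry} ↦ ⊕{ack,done,retry}  (external→internal)
        [ack]
          ⊕{ok,err} ↦ &{ok,err}  (⊕→&)
            [ok]
              ?Int ↦ !Int
                end self-dual
            [err]
              ?Int ↦ !Int
                Z self-dual
        [done]
          !Str ↦ ?Str
            !Str ↦ ?Str
              end self-dual
        [retry]
          ?Str ↦ !Str
            ?Str ↦ !Str
              end self-dual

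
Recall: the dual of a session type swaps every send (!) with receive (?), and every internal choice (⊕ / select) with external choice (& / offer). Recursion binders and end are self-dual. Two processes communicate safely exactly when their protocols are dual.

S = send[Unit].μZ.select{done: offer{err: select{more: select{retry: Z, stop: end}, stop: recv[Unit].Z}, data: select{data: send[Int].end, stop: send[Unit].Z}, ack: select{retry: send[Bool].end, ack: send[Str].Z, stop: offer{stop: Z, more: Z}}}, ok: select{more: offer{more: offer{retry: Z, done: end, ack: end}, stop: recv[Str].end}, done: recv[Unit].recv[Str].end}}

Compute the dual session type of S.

send[Unit] ↦ recv[Unit]
  μZ ↦ μZ  (binder kept)
    select{done,ok} ↦ offer{done,ok}  (⊕→&)
      • done:
        offer{err,data,ack} ↦ select{err,data,ack}  (&→⊕)
          • err:
            select{more,stop} ↦ offer{more,stop}  (⊕→&)
              • more:
                select{retry,stop} ↦ offer{retry,stop}  (⊕→&)
                  • retry:
                    Z ↦ Z
                  • stop:
                    end ↦ end
              • stop:
                recv[Unit] ↦ send[Unit]
                  Z ↦ Z
          • data:
            select{data,stop} ↦ offer{data,stop}  (⊕→&)
              • data:
                send[Int] ↦ recv[Int]
                  end ↦ end
              • stop:
                send[Unit] ↦ recv[Unit]
                  Z ↦ Z
          • ack:
            select{retry,ack,stop} ↦ offer{retry,ack,stop}  (⊕→&)
              • retry:
                send[Bool] ↦ recv[Bool]
                  end ↦ end
              • ack:
                send[Str] ↦ recv[Str]
                  Z ↦ Z
              • stop:
                offer{stop,more} ↦ select{stop,more}  (&→⊕)
                  • stop:
                    Z ↦ Z
                  • more:
                    Z ↦ Z
      • ok:
        select{more,done} ↦ offer{more,done}  (⊕→&)
          • more:
            offer{more,stop} ↦ select{more,stop}  (&→⊕)
              • more:
                offer{retry,done,ack} ↦ select{retry,done,ack}  (&→⊕)
                  • retry:
                    Z ↦ Z
                  • done:
                    end ↦ end
                  • ack:
                    end ↦ end
              • stop:
                recv[Str] ↦ send[Str]
                  end ↦ end
          • done:
            recv[Unit] ↦ send[Unit]
              recv[Str] ↦ send[Str]
                end ↦ end

recv[Unit].μZ.offer{done: select{err: offer{more: offer{retry: Z, stop: end}, stop: send[Unit].Z}, data: offer{data: recv[Int].end, stop: recv[Unit].Z}, ack: offer{retry: recv[Bool].end, ack: recv[Str].Z, stop: select{stop: Z, more: Z}}}, ok: offer{more: select{more: select{retry: Z, done: end, ack: end}, stop: send[Str].end}, done: send[Unit].send[Str].end}}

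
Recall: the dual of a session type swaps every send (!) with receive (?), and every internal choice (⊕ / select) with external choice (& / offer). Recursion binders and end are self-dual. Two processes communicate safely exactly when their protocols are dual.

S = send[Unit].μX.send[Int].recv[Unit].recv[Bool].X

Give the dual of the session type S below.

recv[Unit].μX.recv[Int].send[Unit].send[Bool].X

send[Unit] ↦ recv[Unit]
  μX ↦ μX  (rec unchanged)
    send[Int] ↦ recv[Int]
      recv[Unit] ↦ send[Unit]
        recv[Bool] ↦ send[Bool]
          dual(X) = X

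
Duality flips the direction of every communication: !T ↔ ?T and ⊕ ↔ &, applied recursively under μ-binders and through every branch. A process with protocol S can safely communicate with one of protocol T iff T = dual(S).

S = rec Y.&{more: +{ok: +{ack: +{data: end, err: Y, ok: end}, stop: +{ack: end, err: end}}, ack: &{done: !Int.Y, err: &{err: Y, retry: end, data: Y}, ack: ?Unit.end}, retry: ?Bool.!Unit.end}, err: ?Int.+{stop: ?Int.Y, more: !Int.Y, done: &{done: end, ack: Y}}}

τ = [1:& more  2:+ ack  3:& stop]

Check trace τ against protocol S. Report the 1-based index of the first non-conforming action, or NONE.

3

step 1: & more  match  residual = +{ok: +{ack: +{data: end, err: rec Y.…, ok: end}, stop: +{ack: end, err: end}}, ack: &{done: !Int.rec Y.…, err: &{err: rec Y.…, retry: end, data: rec Y.…}, ack: ?Unit.end}, retry: ?Bool.!Unit.end}
step 2: + ack  match  residual = &{done: !Int.rec Y.…, err: &{err: rec Y.…, retry: end, data: rec Y.…}, ack: ?Unit.end}
step 3: got & stop, protocol expects & done or & err or & ack  ✗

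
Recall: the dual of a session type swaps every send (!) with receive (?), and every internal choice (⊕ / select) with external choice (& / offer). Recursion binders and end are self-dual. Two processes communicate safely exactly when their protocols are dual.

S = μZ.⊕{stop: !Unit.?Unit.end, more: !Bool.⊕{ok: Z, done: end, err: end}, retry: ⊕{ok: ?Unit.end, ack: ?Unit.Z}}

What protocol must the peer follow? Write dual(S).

μZ → μZ  (μ self-dual)
  ⊕{stop,more,retry} → &{stop,more,retry}  (internal→external)
    • stop:
      !Unit → ?Unit
        ?Unit → !Unit
          end self-dual
    • more:
      !Bool → ?Bool
        ⊕{ok,done,err} → &{ok,done,err}  (internal→external)
          • ok:
            Z self-dual
          • done:
            end self-dual
          • err:
            end self-dual
    • retry:
      ⊕{ok,ack} → &{ok,ack}  (internal→external)
        • ok:
          ?Unit → !Unit
            end self-dual
        • ack:
          ?Unit → !Unit
            Z self-dual

μZ.&{stop: ?Unit.!Unit.end, more: ?Bool.&{ok: Z, done: end, err: end}, retry: &{ok: !Unit.end, ack: !Unit.Z}}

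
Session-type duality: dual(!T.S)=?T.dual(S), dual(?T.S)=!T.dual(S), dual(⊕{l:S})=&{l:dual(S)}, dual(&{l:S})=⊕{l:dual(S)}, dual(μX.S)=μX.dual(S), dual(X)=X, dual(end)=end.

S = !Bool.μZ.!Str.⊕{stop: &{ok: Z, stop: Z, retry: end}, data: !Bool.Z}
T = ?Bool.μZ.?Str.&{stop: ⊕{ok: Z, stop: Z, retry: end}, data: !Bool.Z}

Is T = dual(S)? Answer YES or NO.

NO

!Bool ‖ ?Bool  ✓
  μZ ‖ μZ  ✓ (rec unchanged)
    !Str ‖ ?Str  ✓
      ⊕{stop,data} ‖ &{stop,data}  ✓ same labels
        case stop:
          &{ok,stop,retry} ‖ ⊕{ok,stop,retry}  ✓ same labels
            case ok:
              Z ‖ Z  ✓
            case stop:
              Z ‖ Z  ✓
            case retry:
              end ‖ end  ✓
        case data:
          !Bool ‖ !Bool  ✗ same direction on both sides — not dual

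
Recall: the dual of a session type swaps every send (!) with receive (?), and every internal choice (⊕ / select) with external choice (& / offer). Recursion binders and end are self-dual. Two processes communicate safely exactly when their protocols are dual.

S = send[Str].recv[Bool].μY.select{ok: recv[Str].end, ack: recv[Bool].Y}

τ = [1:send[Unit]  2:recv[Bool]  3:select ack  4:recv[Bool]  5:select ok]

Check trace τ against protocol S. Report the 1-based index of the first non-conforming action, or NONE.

1

step 1: got send[Unit], protocol expects send[Str]  ✗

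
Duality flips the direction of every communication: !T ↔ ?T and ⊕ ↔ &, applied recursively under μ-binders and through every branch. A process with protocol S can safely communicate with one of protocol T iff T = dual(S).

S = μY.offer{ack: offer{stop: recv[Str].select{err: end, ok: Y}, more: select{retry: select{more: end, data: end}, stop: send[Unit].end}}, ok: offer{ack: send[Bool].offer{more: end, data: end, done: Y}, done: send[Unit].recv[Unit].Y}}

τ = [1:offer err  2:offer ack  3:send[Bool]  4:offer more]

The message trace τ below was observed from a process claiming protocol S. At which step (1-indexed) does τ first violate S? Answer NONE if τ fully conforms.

1

[1] got offer err, protocol expects offer ack or offer ok  ✗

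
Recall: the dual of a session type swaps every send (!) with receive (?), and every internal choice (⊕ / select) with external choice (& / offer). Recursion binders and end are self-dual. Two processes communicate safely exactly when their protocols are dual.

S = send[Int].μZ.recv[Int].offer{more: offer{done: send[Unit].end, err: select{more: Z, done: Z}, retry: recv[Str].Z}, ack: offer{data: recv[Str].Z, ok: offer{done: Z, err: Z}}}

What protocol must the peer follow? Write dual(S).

recv[Int].μZ.send[Int].select{more: select{done: recv[Unit].end, err: offer{more: Z, done: Z}, retry: send[Str].Z}, ack: select{data: send[Str].Z, ok: select{done: Z, err: Z}}}

send[Int] → recv[Int]
  μZ → μZ  (binder kept)
    recv[Int] → send[Int]
      offer{more,ack} → select{more,ack}  (external→internal)
        • more:
          offer{done,err,retry} → select{done,err,retry}  (external→internal)
            • done:
              send[Unit] → recv[Unit]
                end ↦ end
            • err:
              select{more,done} → offer{more,done}  (select→offer)
                • more:
                  Z ↦ Z
                • done:
                  Z ↦ Z
            • retry:
              recv[Str] → send[Str]
                Z ↦ Z
        • ack:
          offer{data,ok} → select{data,ok}  (external→internal)
            • data:
              recv[Str] → send[Str]
                Z ↦ Z
            • ok:
              offer{done,err} → select{done,err}  (external→internal)
                • done:
                  Z ↦ Z
                • err:
                  Z ↦ Z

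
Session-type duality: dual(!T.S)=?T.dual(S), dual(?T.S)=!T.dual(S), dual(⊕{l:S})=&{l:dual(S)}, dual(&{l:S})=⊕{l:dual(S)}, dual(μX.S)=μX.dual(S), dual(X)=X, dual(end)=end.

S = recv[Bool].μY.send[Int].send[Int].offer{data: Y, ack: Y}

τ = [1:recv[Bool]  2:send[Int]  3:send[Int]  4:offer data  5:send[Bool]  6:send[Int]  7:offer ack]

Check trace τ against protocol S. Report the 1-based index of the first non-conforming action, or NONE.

5

@1 recv[Bool]  match  residual = μY.…
@2 send[Int]  match  residual = send[Int].offer{data: μY.…, ack: μY.…}
@3 send[Int]  match  residual = offer{data: μY.…, ack: μY.…}
@4 offer data  match  residual = μY.…
@5 got send[Bool], protocol expects send[Int]  ✗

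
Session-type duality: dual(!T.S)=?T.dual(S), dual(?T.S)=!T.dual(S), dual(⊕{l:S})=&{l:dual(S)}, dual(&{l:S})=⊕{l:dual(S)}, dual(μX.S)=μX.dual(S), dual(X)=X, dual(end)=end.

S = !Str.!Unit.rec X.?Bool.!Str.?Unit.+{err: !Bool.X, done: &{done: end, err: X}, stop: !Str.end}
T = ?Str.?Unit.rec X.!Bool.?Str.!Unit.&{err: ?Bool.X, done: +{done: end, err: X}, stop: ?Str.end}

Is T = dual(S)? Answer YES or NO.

YES

!Str ‖ ?Str  match
  !Unit ‖ ?Unit  match
    rec X ‖ rec X  match (binder kept)
      ?Bool ‖ !Bool  match
        !Str ‖ ?Str  match
          ?Unit ‖ !Unit  match
            +{err,done,stop} ‖ &{err,done,stop}  match same labels
              • err:
                !Bool ‖ ?Bool  match
                  X ‖ X  match
              • done:
                &{done,err} ‖ +{done,err}  match same labels
                  • done:
                    end ‖ end  match
                  • err:
                    X ‖ X  match
              • stop:
                !Str ‖ ?Str  match
                  end ‖ end  match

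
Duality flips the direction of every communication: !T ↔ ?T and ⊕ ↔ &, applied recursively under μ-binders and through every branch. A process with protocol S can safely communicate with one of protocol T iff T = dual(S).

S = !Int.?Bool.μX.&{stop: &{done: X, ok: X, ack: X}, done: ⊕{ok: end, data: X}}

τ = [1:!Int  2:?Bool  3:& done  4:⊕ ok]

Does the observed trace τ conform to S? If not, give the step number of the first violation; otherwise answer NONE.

NONE

[1] !Int  ✓  residual = ?Bool.μX.…
[2] ?Bool  ✓  residual = μX.…
[3] & done  ✓  residual = ⊕{ok: end, data: μX.…}
[4] ⊕ ok  ✓  residual = end
τ conforms to S (length 4)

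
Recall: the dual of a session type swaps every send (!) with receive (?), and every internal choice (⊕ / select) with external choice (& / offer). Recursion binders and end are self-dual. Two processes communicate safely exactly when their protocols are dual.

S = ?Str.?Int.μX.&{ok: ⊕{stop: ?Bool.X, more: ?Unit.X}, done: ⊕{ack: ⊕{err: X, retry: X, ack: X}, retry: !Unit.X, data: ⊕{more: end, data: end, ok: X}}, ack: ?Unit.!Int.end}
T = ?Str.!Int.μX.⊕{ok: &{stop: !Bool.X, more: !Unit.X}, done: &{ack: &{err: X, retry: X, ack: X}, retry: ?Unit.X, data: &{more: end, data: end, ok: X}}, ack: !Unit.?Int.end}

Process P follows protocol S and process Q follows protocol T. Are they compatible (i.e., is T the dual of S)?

?Str | ?Str  ✗ same direction on both sides — not dual

NO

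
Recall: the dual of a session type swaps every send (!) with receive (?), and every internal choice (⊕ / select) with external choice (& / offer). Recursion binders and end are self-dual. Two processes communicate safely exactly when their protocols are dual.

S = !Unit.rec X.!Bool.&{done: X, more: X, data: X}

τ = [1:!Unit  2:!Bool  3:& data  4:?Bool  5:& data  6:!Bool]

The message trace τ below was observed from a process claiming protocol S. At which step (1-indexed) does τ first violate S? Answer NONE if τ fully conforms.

[1] !Unit  match  state: rec X.…
[2] !Bool  match  state: &{done: rec X.…, more: rec X.…, data: rec X.…}
[3] & data  match  state: rec X.…
[4] got ?Bool, protocol expects !Bool  ✗

4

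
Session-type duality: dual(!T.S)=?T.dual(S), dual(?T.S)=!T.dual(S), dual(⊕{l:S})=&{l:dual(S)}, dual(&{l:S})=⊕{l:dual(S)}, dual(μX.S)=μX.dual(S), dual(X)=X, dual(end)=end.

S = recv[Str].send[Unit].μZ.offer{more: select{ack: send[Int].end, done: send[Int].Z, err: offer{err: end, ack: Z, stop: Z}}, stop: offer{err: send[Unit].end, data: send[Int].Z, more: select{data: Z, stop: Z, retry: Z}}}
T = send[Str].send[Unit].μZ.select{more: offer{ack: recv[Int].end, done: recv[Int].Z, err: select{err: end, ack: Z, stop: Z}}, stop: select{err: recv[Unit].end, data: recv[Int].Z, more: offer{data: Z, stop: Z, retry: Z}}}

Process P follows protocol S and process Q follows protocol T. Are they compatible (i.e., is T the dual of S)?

NO

recv[Str] | send[Str]  ✓
  send[Unit] | send[Unit]  ✗ same direction on both sides — not dual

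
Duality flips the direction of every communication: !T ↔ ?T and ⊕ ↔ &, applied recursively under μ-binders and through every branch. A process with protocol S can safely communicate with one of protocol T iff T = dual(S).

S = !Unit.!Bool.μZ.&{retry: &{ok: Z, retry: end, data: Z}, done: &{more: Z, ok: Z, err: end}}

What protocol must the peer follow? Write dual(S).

?Unit.?Bool.μZ.⊕{retry: ⊕{ok: Z, retry: end, data: Z}, done: ⊕{more: Z, ok: Z, err: end}}

!Unit → ?Unit
  !Bool → ?Bool
    μZ → μZ  (μ self-dual)
      &{retry,done} → ⊕{retry,done}  (external→internal)
        case retry:
          &{ok,retry,data} → ⊕{ok,retry,data}  (external→internal)
            case ok:
              dual(Z) = Z
            case retry:
              dual(end) = end
            case data:
              dual(Z) = Z
        case done:
          &{more,ok,err} → ⊕{more,ok,err}  (external→internal)
            case more:
              dual(Z) = Z
            case ok:
              dual(Z) = Z
            case err:
              dual(end) = end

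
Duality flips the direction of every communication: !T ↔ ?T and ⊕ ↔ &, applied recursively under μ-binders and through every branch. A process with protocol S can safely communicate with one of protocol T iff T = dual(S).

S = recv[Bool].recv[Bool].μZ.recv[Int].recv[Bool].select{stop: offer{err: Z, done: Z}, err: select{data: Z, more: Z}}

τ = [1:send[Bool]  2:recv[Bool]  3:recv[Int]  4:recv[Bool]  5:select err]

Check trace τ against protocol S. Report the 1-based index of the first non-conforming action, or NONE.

1

step 1: got send[Bool], protocol expects recv[Bool]  ✗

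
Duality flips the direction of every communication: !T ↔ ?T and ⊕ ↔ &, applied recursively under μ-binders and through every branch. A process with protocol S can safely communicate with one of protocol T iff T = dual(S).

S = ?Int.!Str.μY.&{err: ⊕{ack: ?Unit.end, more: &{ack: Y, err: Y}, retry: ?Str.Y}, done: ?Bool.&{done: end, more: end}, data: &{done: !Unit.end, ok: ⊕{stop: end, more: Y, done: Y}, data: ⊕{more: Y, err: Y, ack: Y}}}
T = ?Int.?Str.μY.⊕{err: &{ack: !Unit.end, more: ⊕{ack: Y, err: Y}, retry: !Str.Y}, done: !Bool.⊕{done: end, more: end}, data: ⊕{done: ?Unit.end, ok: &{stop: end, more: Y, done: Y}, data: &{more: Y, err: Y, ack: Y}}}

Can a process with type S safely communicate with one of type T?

NO

?Int ‖ ?Int  ✗ same direction on both sides — not dual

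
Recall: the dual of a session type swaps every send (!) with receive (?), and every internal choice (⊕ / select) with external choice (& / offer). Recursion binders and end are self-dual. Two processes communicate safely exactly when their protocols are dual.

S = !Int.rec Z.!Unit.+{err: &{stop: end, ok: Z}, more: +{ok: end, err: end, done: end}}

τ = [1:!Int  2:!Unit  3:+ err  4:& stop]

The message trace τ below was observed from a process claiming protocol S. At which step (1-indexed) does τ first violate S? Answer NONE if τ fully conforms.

[1] !Int  ok  cont: rec Z.…
[2] !Unit  ok  cont: +{err: &{stop: end, ok: rec Z.…}, more: +{ok: end, err: end, done: end}}
[3] + err  ok  cont: &{stop: end, ok: rec Z.…}
[4] & stop  ok  cont: end
τ conforms to S (length 4)

NONE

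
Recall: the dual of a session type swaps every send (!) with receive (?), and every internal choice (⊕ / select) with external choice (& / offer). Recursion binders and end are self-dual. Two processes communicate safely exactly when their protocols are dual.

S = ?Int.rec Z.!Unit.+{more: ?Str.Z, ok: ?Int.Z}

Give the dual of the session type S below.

!Int.rec Z.?Unit.&{more: !Str.Z, ok: !Int.Z}

?Int ↦ !Int
  rec Z ↦ rec Z  (rec unchanged)
    !Unit ↦ ?Unit
      +{more,ok} ↦ &{more,ok}  (⊕→&)
        • more:
          ?Str ↦ !Str
            Z self-dual
        • ok:
          ?Int ↦ !Int
            Z self-dual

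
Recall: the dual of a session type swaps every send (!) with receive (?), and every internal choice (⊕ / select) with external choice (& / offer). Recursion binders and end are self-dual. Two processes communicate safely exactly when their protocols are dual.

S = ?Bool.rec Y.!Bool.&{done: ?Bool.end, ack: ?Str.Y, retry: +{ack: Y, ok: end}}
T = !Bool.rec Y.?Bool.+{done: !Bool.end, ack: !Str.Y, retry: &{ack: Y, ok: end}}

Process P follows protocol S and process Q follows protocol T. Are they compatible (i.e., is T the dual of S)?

?Bool vs !Bool  match
  rec Y vs rec Y  match (binder kept)
    !Bool vs ?Bool  match
      &{done,ack,retry} vs +{done,ack,retry}  match same labels
        case done:
          ?Bool vs !Bool  match
            end vs end  match
        case ack:
          ?Str vs !Str  match
            Y vs Y  match
        case retry:
          +{ack,ok} vs &{ack,ok}  match same labels
            case ack:
              Y vs Y  match
            case ok:
              end vs end  match

YES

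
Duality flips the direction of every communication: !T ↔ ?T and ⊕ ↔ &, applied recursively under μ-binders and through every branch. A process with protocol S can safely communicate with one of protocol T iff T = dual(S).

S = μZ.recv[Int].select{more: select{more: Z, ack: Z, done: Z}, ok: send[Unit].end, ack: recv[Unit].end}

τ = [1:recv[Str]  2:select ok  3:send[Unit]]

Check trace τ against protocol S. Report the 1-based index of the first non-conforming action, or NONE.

@1 got recv[Str], protocol expects recv[Int]  ✗

1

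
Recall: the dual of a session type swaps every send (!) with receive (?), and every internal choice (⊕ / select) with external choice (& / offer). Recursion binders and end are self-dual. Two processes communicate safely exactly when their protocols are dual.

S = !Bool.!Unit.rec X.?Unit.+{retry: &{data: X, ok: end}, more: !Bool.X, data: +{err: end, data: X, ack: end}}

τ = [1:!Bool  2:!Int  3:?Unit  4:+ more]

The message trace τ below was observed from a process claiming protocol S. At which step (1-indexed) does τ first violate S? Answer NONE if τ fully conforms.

step 1: !Bool  match  now at !Unit.rec X.…
step 2: got !Int, protocol expects !Unit  ✗

2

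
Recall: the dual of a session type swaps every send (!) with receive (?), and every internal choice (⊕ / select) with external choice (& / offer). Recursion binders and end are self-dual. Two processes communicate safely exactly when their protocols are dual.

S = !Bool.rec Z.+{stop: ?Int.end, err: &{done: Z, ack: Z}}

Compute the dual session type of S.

!Bool = ?Bool
  rec Z = rec Z  (binder kept)
    +{stop,err} = &{stop,err}  (⊕→&)
      [stop]
        ?Int = !Int
          dual(end) = end
      [err]
        &{done,ack} = +{done,ack}  (&→⊕)
          [done]
            dual(Z) = Z
          [ack]
            dual(Z) = Z

?Bool.rec Z.&{stop: !Int.end, err: +{done: Z, ack: Z}}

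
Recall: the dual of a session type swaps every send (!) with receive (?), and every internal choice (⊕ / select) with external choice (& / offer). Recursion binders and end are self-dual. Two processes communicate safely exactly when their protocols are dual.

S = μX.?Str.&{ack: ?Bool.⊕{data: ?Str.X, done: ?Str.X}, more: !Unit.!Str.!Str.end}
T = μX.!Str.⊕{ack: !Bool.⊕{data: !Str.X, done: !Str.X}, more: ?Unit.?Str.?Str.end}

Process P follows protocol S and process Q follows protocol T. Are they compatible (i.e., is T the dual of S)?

NO

μX | μX  ok (binder kept)
  ?Str | !Str  ok
    &{ack,more} | ⊕{ack,more}  ok label sets agree
      • ack:
        ?Bool | !Bool  ok
          ⊕{data,done} | ⊕{data,done}  ✗ choice polarity not flipped — not dual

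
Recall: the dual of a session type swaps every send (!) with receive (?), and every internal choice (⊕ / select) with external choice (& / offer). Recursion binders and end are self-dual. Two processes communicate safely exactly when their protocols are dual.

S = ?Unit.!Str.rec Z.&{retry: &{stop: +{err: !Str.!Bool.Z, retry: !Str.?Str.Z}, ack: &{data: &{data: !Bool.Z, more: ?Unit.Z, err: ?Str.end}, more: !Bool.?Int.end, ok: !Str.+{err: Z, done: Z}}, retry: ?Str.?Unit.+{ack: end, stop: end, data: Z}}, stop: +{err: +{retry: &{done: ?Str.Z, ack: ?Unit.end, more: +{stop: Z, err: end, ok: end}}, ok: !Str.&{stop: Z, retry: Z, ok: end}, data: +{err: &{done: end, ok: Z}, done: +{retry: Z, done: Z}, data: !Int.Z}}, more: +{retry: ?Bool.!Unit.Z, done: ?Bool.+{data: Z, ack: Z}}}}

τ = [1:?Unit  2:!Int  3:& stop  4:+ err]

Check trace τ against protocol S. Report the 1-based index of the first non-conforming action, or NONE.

[1] ?Unit  ✓  residual = !Str.rec Z.…
[2] got !Int, protocol expects !Str  ✗

2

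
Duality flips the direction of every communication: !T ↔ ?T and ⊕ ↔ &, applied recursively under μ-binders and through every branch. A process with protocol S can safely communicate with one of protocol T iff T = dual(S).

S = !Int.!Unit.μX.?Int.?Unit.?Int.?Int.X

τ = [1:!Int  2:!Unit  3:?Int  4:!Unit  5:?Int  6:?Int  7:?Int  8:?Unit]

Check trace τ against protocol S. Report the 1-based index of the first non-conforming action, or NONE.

@1 !Int  ✓  now at !Unit.μX.…
@2 !Unit  ✓  now at μX.…
@3 ?Int  ✓  now at ?Unit.?Int.?Int.μX.…
@4 got !Unit, protocol expects ?Unit  ✗

4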